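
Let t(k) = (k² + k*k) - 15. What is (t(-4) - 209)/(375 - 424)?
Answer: 192/49 ≈ 3.9184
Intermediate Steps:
t(k) = -15 + 2*k² (t(k) = (k² + k²) - 15 = 2*k² - 15 = -15 + 2*k²)
(t(-4) - 209)/(375 - 424) = ((-15 + 2*(-4)²) - 209)/(375 - 424) = ((-15 + 2*16) - 209)/(-49) = ((-15 + 32) - 209)*(-1/49) = (17 - 209)*(-1/49) = -192*(-1/49) = 192/49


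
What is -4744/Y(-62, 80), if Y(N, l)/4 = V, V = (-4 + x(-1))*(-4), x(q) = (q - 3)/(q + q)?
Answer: -593/4 ≈ -148.25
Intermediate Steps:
x(q) = (-3 + q)/(2*q) (x(q) = (-3 + q)/((2*q)) = (-3 + q)*(1/(2*q)) = (-3 + q)/(2*q))
V = 8 (V = (-4 + (½)*(-3 - 1)/(-1))*(-4) = (-4 + (½)*(-1)*(-4))*(-4) = (-4 + 2)*(-4) = -2*(-4) = 8)
Y(N, l) = 32 (Y(N, l) = 4*8 = 32)
-4744/Y(-62, 80) = -4744/32 = -4744*1/32 = -593/4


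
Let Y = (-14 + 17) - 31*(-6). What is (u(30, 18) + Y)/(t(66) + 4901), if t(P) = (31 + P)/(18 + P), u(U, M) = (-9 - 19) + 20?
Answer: 15204/411781 ≈ 0.036923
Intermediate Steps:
u(U, M) = -8 (u(U, M) = -28 + 20 = -8)
Y = 189 (Y = 3 + 186 = 189)
t(P) = (31 + P)/(18 + P)
(u(30, 18) + Y)/(t(66) + 4901) = (-8 + 189)/((31 + 66)/(18 + 66) + 4901) = 181/(97/84 + 4901) = 181/(411781/84) = 181*(84/411781) = 15204/411781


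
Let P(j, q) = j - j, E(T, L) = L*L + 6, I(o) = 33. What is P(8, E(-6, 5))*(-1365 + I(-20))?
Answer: 0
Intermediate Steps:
E(T, L) = 6 + L**2 (E(T, L) = L**2 + 6 = 6 + L**2)
P(j, q) = 0
P(8, E(-6, 5))*(-1365 + I(-20)) = 0*(-1365 + 33) = 0*(-1332) = 0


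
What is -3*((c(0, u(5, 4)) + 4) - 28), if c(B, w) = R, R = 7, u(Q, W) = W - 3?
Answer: 51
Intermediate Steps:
u(Q, W) = -3 + W
c(B, w) = 7
-3*((c(0, u(5, 4)) + 4) - 28) = -3*((7 + 4) - 28) = -3*(11 - 28) = -3*(-17) = 51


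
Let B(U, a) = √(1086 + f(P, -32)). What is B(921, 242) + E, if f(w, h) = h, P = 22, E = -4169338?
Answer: -4169338 + √1054 ≈ -4.1693e+6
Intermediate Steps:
B(U, a) = √1054 (B(U, a) = √(1086 - 32) = √1054)
B(921, 242) + E = √1054 - 4169338 = -4169338 + √1054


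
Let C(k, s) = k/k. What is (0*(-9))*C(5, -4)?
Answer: 0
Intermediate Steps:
C(k, s) = 1
(0*(-9))*C(5, -4) = (0*(-9))*1 = 0*1 = 0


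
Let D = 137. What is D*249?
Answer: 34113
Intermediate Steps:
D*249 = 137*249 = 34113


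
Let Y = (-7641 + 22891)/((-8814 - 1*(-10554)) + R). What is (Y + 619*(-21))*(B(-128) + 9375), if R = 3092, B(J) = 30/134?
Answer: -4930578491565/40468 ≈ -1.2184e+8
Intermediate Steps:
B(J) = 15/67 (B(J) = 30*(1/134) = 15/67)
Y = 7625/2416 (Y = (-7641 + 22891)/((-8814 - 1*(-10554)) + 3092) = 15250/((-8814 + 10554) + 3092) = 15250/(1740 + 3092) = 15250/4832 = 15250*(1/4832) = 7625/2416 ≈ 3.1560)
(Y + 619*(-21))*(B(-128) + 9375) = (7625/2416 + 619*(-21))*(15/67 + 9375) = (7625/2416 - 12999)*(628140/67) = -31397959/2416*628140/67 = -4930578491565/40468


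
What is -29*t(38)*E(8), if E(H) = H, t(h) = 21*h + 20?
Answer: -189776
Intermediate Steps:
t(h) = 20 + 21*h
-29*t(38)*E(8) = -29*(20 + 21*38)*8 = -29*(20 + 798)*8 = -23722*8 = -29*6544 = -189776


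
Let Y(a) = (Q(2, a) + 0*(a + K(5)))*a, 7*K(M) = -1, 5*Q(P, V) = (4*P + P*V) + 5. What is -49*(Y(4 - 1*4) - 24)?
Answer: 1176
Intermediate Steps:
Q(P, V) = 1 + 4*P/5 + P*V/5 (Q(P, V) = ((4*P + P*V) + 5)/5 = (5 + 4*P + P*V)/5 = 1 + 4*P/5 + P*V/5)
K(M) = -1/7 (K(M) = (1/7)*(-1) = -1/7)
Y(a) = a*(13/5 + 2*a/5) (Y(a) = ((1 + (4/5)*2 + (1/5)*2*a) + 0*(a - 1/7))*a = ((1 + 8/5 + 2*a/5) + 0*(-1/7 + a))*a = ((13/5 + 2*a/5) + 0)*a = (13/5 + 2*a/5)*a = a*(13/5 + 2*a/5))
-49*(Y(4 - 1*4) - 24) = -49*((4 - 1*4)*(13 + 2*(4 - 1*4))/5 - 24) = -49*((4 - 4)*(13 + 2*(4 - 4))/5 - 24) = -49*((1/5)*0*(13 + 2*0) - 24) = -49*((1/5)*0*(13 + 0) - 24) = -49*((1/5)*0*13 - 24) = -49*(0 - 24) = -49*(-24) = 1176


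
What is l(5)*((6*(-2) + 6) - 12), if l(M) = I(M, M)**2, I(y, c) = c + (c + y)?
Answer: -4050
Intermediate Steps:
I(y, c) = y + 2*c
l(M) = 9*M**2 (l(M) = (M + 2*M)**2 = (3*M)**2 = 9*M**2)
l(5)*((6*(-2) + 6) - 12) = (9*5**2)*((6*(-2) + 6) - 12) = (9*25)*((-12 + 6) - 12) = 225*(-6 - 12) = 225*(-18) = -4050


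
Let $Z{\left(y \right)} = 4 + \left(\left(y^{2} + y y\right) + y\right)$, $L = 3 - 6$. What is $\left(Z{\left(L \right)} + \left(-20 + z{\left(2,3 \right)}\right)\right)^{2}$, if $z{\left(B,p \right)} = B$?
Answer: $1$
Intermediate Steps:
$L = -3$ ($L = 3 - 6 = -3$)
$Z{\left(y \right)} = 4 + y + 2 y^{2}$ ($Z{\left(y \right)} = 4 + \left(\left(y^{2} + y^{2}\right) + y\right) = 4 + \left(2 y^{2} + y\right) = 4 + \left(y + 2 y^{2}\right) = 4 + y + 2 y^{2}$)
$\left(Z{\left(L \right)} + \left(-20 + z{\left(2,3 \right)}\right)\right)^{2} = \left(\left(4 - 3 + 2 \left(-3\right)^{2}\right) + \left(-20 + 2\right)\right)^{2} = \left(\left(4 - 3 + 2 \cdot 9\right) - 18\right)^{2} = \left(\left(4 - 3 + 18\right) - 18\right)^{2} = \left(19 - 18\right)^{2} = 1^{2} = 1$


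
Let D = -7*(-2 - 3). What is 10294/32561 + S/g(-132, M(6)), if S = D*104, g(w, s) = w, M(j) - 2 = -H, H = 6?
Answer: -29290808/1074513 ≈ -27.260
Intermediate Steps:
D = 35 (D = -7*(-5) = 35)
M(j) = -4 (M(j) = 2 - 1*6 = 2 - 6 = -4)
S = 3640 (S = 35*104 = 3640)
10294/32561 + S/g(-132, M(6)) = 10294/32561 + 3640/(-132) = 10294*(1/32561) + 3640*(-1/132) = 10294/32561 - 910/33 = -29290808/1074513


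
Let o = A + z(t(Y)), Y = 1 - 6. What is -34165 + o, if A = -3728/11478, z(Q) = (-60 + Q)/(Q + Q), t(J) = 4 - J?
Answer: -130727373/3826 ≈ -34168.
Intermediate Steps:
Y = -5
z(Q) = (-60 + Q)/(2*Q) (z(Q) = (-60 + Q)/((2*Q)) = (-60 + Q)*(1/(2*Q)) = (-60 + Q)/(2*Q))
A = -1864/5739 (A = -3728*1/11478 = -1864/5739 ≈ -0.32480)
o = -12083/3826 (o = -1864/5739 + (-60 + (4 - 1*(-5)))/(2*(4 - 1*(-5))) = -1864/5739 + (-60 + (4 + 5))/(2*(4 + 5)) = -1864/5739 + (½)*(-60 + 9)/9 = -1864/5739 + (½)*(⅑)*(-51) = -1864/5739 - 17/6 = -12083/3826 ≈ -3.1581)
-34165 + o = -34165 - 12083/3826 = -130727373/3826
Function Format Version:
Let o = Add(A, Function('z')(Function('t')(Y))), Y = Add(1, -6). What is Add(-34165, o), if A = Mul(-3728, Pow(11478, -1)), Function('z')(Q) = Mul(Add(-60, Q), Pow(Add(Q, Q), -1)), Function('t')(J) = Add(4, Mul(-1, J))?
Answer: Rational(-130727373, 3826) ≈ -34168.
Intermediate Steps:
Y = -5
Function('z')(Q) = Mul(Rational(1, 2), Pow(Q, -1), Add(-60, Q)) (Function('z')(Q) = Mul(Add(-60, Q), Pow(Mul(2, Q), -1)) = Mul(Add(-60, Q), Mul(Rational(1, 2), Pow(Q, -1))) = Mul(Rational(1, 2), Pow(Q, -1), Add(-60, Q)))
A = Rational(-1864, 5739) (A = Mul(-3728, Rational(1, 11478)) = Rational(-1864, 5739) ≈ -0.32480)
o = Rational(-12083, 3826) (o = Add(Rational(-1864, 5739), Mul(Rational(1, 2), Pow(Add(4, Mul(-1, -5)), -1), Add(-60, Add(4, Mul(-1, -5))))) = Add(Rational(-1864, 5739), Mul(Rational(1, 2), Pow(Add(4, 5), -1), Add(-60, Add(4, 5)))) = Add(Rational(-1864, 5739), Mul(Rational(1, 2), Pow(9, -1), Add(-60, 9))) = Add(Rational(-1864, 5739), Mul(Rational(1, 2), Rational(1, 9), -51)) = Add(Rational(-1864, 5739), Rational(-17, 6)) = Rational(-12083, 3826) ≈ -3.1581)
Add(-34165, o) = Add(-34165, Rational(-12083, 3826)) = Rational(-130727373, 3826)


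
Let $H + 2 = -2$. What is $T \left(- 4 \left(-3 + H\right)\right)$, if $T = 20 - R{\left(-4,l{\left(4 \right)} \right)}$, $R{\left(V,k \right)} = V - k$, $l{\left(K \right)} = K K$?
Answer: $1120$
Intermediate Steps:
$H = -4$ ($H = -2 - 2 = -4$)
$l{\left(K \right)} = K^{2}$
$T = 40$ ($T = 20 - \left(-4 - 4^{2}\right) = 20 - \left(-4 - 16\right) = 20 - -20 = 20 + 20 = 40$)
$T \left(- 4 \left(-3 + H\right)\right) = 40 \left(- 4 \left(-3 - 4\right)\right) = 40 \left(\left(-4\right) \left(-7\right)\right) = 40 \cdot 28 = 1120$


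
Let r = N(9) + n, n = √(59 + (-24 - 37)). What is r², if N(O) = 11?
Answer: (11 + I*√2)² ≈ 119.0 + 31.113*I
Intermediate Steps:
n = I*√2 (n = √(59 - 61) = √(-2) = I*√2 ≈ 1.4142*I)
r = 11 + I*√2 ≈ 11.0 + 1.4142*I
r² = (11 + I*√2)²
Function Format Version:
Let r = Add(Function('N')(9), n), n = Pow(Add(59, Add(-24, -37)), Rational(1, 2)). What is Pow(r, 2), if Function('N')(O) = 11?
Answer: Pow(Add(11, Mul(I, Pow(2, Rational(1, 2)))), 2) ≈ Add(119.00, Mul(31.113, I))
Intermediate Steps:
n = Mul(I, Pow(2, Rational(1, 2))) (n = Pow(Add(59, -61), Rational(1, 2)) = Pow(-2, Rational(1, 2)) = Mul(I, Pow(2, Rational(1, 2))) ≈ Mul(1.4142, I))
r = Add(11, Mul(I, Pow(2, Rational(1, 2)))) ≈ Add(11.000, Mul(1.4142, I))
Pow(r, 2) = Pow(Add(11, Mul(I, Pow(2, Rational(1, 2)))), 2)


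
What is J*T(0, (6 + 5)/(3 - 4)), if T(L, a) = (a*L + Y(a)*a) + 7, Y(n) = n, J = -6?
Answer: -768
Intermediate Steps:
T(L, a) = 7 + a**2 + L*a (T(L, a) = (a*L + a*a) + 7 = (L*a + a**2) + 7 = (a**2 + L*a) + 7 = 7 + a**2 + L*a)
J*T(0, (6 + 5)/(3 - 4)) = -6*(7 + ((6 + 5)/(3 - 4))**2 + 0*((6 + 5)/(3 - 4))) = -6*(7 + (11/(-1))**2 + 0*(11/(-1))) = -6*(7 + (11*(-1))**2 + 0*(11*(-1))) = -6*(7 + (-11)**2 + 0*(-11)) = -6*(7 + 121 + 0) = -6*128 = -768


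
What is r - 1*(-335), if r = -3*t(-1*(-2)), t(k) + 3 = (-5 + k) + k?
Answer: 347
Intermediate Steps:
t(k) = -8 + 2*k (t(k) = -3 + ((-5 + k) + k) = -3 + (-5 + 2*k) = -8 + 2*k)
r = 12 (r = -3*(-8 + 2*(-1*(-2))) = -3*(-8 + 2*2) = -3*(-8 + 4) = -3*(-4) = 12)
r - 1*(-335) = 12 - 1*(-335) = 12 + 335 = 347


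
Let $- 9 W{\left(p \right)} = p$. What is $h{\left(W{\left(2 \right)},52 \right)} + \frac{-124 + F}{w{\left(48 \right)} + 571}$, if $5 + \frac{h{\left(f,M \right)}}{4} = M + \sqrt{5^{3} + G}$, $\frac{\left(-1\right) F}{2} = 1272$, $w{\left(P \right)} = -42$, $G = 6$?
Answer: $\frac{4208}{23} + 4 \sqrt{131} \approx 228.74$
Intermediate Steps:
$W{\left(p \right)} = - \frac{p}{9}$
$F = -2544$ ($F = \left(-2\right) 1272 = -2544$)
$h{\left(f,M \right)} = -20 + 4 M + 4 \sqrt{131}$ ($h{\left(f,M \right)} = -20 + 4 \left(M + \sqrt{5^{3} + 6}\right) = -20 + 4 \left(M + \sqrt{125 + 6}\right) = -20 + 4 \left(M + \sqrt{131}\right) = -20 + \left(4 M + 4 \sqrt{131}\right) = -20 + 4 M + 4 \sqrt{131}$)
$h{\left(W{\left(2 \right)},52 \right)} + \frac{-124 + F}{w{\left(48 \right)} + 571} = \left(-20 + 4 \cdot 52 + 4 \sqrt{131}\right) + \frac{-124 - 2544}{-42 + 571} = \left(-20 + 208 + 4 \sqrt{131}\right) - \frac{2668}{529} = \left(188 + 4 \sqrt{131}\right) - \frac{116}{23} = \frac{4208}{23} + 4 \sqrt{131}$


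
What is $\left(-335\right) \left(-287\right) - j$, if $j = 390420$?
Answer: $-294275$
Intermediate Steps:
$\left(-335\right) \left(-287\right) - j = \left(-335\right) \left(-287\right) - 390420 = 96145 - 390420 = -294275$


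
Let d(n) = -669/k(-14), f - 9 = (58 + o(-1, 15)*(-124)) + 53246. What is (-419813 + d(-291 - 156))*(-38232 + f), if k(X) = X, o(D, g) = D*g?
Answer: -99557394933/14 ≈ -7.1112e+9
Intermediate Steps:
f = 55173 (f = 9 + ((58 - 1*15*(-124)) + 53246) = 9 + ((58 - 15*(-124)) + 53246) = 9 + ((58 + 1860) + 53246) = 9 + (1918 + 53246) = 9 + 55164 = 55173)
d(n) = 669/14 (d(n) = -669/(-14) = -669*(-1/14) = 669/14)
(-419813 + d(-291 - 156))*(-38232 + f) = (-419813 + 669/14)*(-38232 + 55173) = -5876713/14*16941 = -99557394933/14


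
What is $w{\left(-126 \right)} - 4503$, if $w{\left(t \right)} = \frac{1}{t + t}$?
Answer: $- \frac{1134757}{252} \approx -4503.0$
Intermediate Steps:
$w{\left(t \right)} = \frac{1}{2 t}$
$w{\left(-126 \right)} - 4503 = \frac{1}{2 \left(-126\right)} - 4503 = \frac{1}{2} \left(- \frac{1}{126}\right) - 4503 = - \frac{1}{252} - 4503 = - \frac{1134757}{252}$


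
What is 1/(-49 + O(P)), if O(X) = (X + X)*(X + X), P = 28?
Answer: 1/3087 ≈ 0.00032394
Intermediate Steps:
O(X) = 4*X² (O(X) = (2*X)*(2*X) = 4*X²)
1/(-49 + O(P)) = 1/(-49 + 4*28²) = 1/(-49 + 4*784) = 1/(-49 + 3136) = 1/3087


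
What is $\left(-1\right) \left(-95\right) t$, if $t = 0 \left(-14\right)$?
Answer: $0$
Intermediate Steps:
$t = 0$
$\left(-1\right) \left(-95\right) t = \left(-1\right) \left(-95\right) 0 = 95 \cdot 0 = 0$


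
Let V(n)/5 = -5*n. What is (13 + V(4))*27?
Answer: -2349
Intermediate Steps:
V(n) = -25*n (V(n) = 5*(-5*n) = -25*n)
(13 + V(4))*27 = (13 - 25*4)*27 = (13 - 100)*27 = -87*27 = -2349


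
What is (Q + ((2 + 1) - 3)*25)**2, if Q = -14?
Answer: 196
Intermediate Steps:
(Q + ((2 + 1) - 3)*25)**2 = (-14 + ((2 + 1) - 3)*25)**2 = (-14 + (3 - 3)*25)**2 = (-14 + 0*25)**2 = (-14 + 0)**2 = (-14)**2 = 196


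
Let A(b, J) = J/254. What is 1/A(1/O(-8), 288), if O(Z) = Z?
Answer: 127/144 ≈ 0.88194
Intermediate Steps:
A(b, J) = J/254 (A(b, J) = J*(1/254) = J/254)
1/A(1/O(-8), 288) = 1/((1/254)*288) = 1/(144/127) = 127/144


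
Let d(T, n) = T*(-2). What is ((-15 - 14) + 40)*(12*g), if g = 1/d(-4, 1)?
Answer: 33/2 ≈ 16.500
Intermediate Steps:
d(T, n) = -2*T
g = ⅛ (g = 1/(-2*(-4)) = 1/8 = ⅛ ≈ 0.12500)
((-15 - 14) + 40)*(12*g) = ((-15 - 14) + 40)*(12*(⅛)) = (-29 + 40)*(3/2) = 11*(3/2) = 33/2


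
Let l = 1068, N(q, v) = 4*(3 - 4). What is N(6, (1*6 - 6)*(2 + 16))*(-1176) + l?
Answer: 5772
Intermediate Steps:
N(q, v) = -4 (N(q, v) = 4*(-1) = -4)
N(6, (1*6 - 6)*(2 + 16))*(-1176) + l = -4*(-1176) + 1068 = 4704 + 1068 = 5772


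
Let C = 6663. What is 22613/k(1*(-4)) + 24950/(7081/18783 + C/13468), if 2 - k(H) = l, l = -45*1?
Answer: 301631192877281/10364347739 ≈ 29103.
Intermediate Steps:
l = -45
k(H) = 47 (k(H) = 2 - 1*(-45) = 2 + 45 = 47)
22613/k(1*(-4)) + 24950/(7081/18783 + C/13468) = 22613/47 + 24950/(7081/18783 + 6663/13468) = 22613/47 + 24950/(220518037/252969444) = 22613/47 + 24950*(252969444/220518037) = 22613/47 + 6311587627800/220518037 = 301631192877281/10364347739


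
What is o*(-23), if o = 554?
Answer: -12742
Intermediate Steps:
o*(-23) = 554*(-23) = -12742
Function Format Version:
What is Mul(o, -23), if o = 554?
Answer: -12742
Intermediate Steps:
Mul(o, -23) = Mul(554, -23) = -12742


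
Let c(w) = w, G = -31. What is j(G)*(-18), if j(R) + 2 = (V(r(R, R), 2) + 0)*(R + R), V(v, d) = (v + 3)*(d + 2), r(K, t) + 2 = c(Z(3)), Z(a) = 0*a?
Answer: 4500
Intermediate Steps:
Z(a) = 0
r(K, t) = -2 (r(K, t) = -2 + 0 = -2)
V(v, d) = (2 + d)*(3 + v) (V(v, d) = (3 + v)*(2 + d) = (2 + d)*(3 + v))
j(R) = -2 + 8*R (j(R) = -2 + ((6 + 2*(-2) + 3*2 + 2*(-2)) + 0)*(R + R) = -2 + ((6 - 4 + 6 - 4) + 0)*(2*R) = -2 + (4 + 0)*(2*R) = -2 + 4*(2*R) = -2 + 8*R)
j(G)*(-18) = (-2 + 8*(-31))*(-18) = (-2 - 248)*(-18) = -250*(-18) = 4500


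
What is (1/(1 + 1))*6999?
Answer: 6999/2 ≈ 3499.5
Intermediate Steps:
(1/(1 + 1))*6999 = (1/2)*6999 = (1*(½))*6999 = (½)*6999 = 6999/2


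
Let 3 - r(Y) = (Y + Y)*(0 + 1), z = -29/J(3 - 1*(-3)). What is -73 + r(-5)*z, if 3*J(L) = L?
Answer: -523/2 ≈ -261.50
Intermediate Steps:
J(L) = L/3
z = -29/2 (z = -29*3/(3 - 1*(-3)) = -29*3/(3 + 3) = -29/((⅓)*6) = -29/2 ≈ -14.500)
r(Y) = 3 - 2*Y (r(Y) = 3 - (Y + Y)*(0 + 1) = 3 - 2*Y)
-73 + r(-5)*z = -73 + (3 - 2*(-5))*(-29/2) = -73 + (3 + 10)*(-29/2) = -73 + 13*(-29/2) = -73 - 377/2 = -523/2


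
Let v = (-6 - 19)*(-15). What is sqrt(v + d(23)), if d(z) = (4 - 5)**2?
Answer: 2*sqrt(94) ≈ 19.391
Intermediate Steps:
d(z) = 1 (d(z) = (-1)**2 = 1)
v = 375 (v = -25*(-15) = 375)
sqrt(v + d(23)) = sqrt(375 + 1) = sqrt(376) = 2*sqrt(94)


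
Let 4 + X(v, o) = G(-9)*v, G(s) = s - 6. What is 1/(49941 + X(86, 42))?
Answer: 1/48647 ≈ 2.0556e-5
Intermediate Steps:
G(s) = -6 + s
X(v, o) = -4 - 15*v (X(v, o) = -4 + (-6 - 9)*v = -4 - 15*v)
1/(49941 + X(86, 42)) = 1/(49941 + (-4 - 15*86)) = 1/(49941 + (-4 - 1290)) = 1/(49941 - 1294) = 1/48647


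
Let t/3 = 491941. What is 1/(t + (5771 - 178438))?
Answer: 1/1303156 ≈ 7.6737e-7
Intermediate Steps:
t = 1475823 (t = 3*491941 = 1475823)
1/(t + (5771 - 178438)) = 1/(1475823 + (5771 - 178438)) = 1/(1475823 - 172667) = 1/1303156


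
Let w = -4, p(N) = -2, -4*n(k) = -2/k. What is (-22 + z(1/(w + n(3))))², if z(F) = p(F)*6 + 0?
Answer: 1156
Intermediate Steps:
n(k) = 1/(2*k) (n(k) = -(-1)/(2*k) = 1/(2*k))
z(F) = -12 (z(F) = -2*6 + 0 = -12 + 0 = -12)
(-22 + z(1/(w + n(3))))² = (-22 - 12)² = (-34)² = 1156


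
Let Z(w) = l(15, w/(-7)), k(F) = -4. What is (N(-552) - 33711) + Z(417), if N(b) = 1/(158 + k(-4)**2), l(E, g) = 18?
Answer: -5862581/174 ≈ -33693.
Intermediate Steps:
Z(w) = 18
N(b) = 1/174 (N(b) = 1/(158 + (-4)**2) = 1/(158 + 16) = 1/174)
(N(-552) - 33711) + Z(417) = (1/174 - 33711) + 18 = -5865713/174 + 18 = -5862581/174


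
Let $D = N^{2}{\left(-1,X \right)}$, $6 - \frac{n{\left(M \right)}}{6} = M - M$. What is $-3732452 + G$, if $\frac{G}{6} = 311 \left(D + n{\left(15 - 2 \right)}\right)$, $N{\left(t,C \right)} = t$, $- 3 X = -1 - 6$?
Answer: $-3663410$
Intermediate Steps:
$X = \frac{7}{3}$ ($X = - \frac{-1 - 6}{3} = \left(- \frac{1}{3}\right) \left(-7\right) = \frac{7}{3} \approx 2.3333$)
$n{\left(M \right)} = 36$ ($n{\left(M \right)} = 36 - 6 \left(M - M\right) = 36 - 0 = 36 + 0 = 36$)
$D = 1$ ($D = \left(-1\right)^{2} = 1$)
$G = 69042$ ($G = 6 \cdot 311 \left(1 + 36\right) = 6 \cdot 311 \cdot 37 = 6 \cdot 11507 = 69042$)
$-3732452 + G = -3732452 + 69042 = -3663410$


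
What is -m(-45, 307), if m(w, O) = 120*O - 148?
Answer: -36692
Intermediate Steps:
m(w, O) = -148 + 120*O
-m(-45, 307) = -(-148 + 120*307) = -(-148 + 36840) = -1*36692 = -36692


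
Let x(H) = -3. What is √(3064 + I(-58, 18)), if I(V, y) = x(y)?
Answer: √3061 ≈ 55.326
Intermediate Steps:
I(V, y) = -3
√(3064 + I(-58, 18)) = √(3064 - 3) = √3061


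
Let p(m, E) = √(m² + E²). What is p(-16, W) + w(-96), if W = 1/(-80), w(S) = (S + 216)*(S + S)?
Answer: -23040 + √1638401/80 ≈ -23024.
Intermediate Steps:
w(S) = 2*S*(216 + S) (w(S) = (216 + S)*(2*S) = 2*S*(216 + S))
W = -1/80 ≈ -0.012500
p(m, E) = √(E² + m²)
p(-16, W) + w(-96) = √((-1/80)² + (-16)²) + 2*(-96)*(216 - 96) = √(1/6400 + 256) + 2*(-96)*120 = √(1638401/6400) - 23040 = √1638401/80 - 23040 = -23040 + √1638401/80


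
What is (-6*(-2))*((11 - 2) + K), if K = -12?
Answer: -36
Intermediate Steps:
(-6*(-2))*((11 - 2) + K) = (-6*(-2))*((11 - 2) - 12) = 12*(9 - 12) = 12*(-3) = -36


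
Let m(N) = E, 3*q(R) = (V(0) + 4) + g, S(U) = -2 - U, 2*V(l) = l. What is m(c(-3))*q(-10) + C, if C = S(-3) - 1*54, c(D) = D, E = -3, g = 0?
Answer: -57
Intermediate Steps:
V(l) = l/2
q(R) = 4/3 (q(R) = (((½)*0 + 4) + 0)/3 = ((0 + 4) + 0)/3 = (4 + 0)/3 = (⅓)*4 = 4/3)
m(N) = -3
C = -53 (C = (-2 - 1*(-3)) - 1*54 = (-2 + 3) - 54 = 1 - 54 = -53)
m(c(-3))*q(-10) + C = -3*4/3 - 53 = -4 - 53 = -57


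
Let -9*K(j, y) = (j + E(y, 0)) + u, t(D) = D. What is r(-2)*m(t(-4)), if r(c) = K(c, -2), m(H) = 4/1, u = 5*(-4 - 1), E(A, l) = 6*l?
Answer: 12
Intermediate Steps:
u = -25 (u = 5*(-5) = -25)
m(H) = 4 (m(H) = 4*1 = 4)
K(j, y) = 25/9 - j/9 (K(j, y) = -((j + 6*0) - 25)/9 = -((j + 0) - 25)/9 = -(j - 25)/9 = -(-25 + j)/9 = 25/9 - j/9)
r(c) = 25/9 - c/9
r(-2)*m(t(-4)) = (25/9 - ⅑*(-2))*4 = (25/9 + 2/9)*4 = 3*4 = 12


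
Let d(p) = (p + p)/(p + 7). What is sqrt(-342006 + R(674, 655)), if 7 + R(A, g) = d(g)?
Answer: 4*I*sqrt(2341941843)/331 ≈ 584.82*I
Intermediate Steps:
d(p) = 2*p/(7 + p) (d(p) = (2*p)/(7 + p) = 2*p/(7 + p))
R(A, g) = -7 + 2*g/(7 + g)
sqrt(-342006 + R(674, 655)) = sqrt(-342006 + (-49 - 5*655)/(7 + 655)) = sqrt(-342006 + (-49 - 3275)/662) = sqrt(-342006 + (1/662)*(-3324)) = sqrt(-342006 - 1662/331) = sqrt(-113205648/331) = 4*I*sqrt(2341941843)/331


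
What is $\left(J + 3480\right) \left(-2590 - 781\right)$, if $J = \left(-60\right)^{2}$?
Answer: $-23866680$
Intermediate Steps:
$J = 3600$
$\left(J + 3480\right) \left(-2590 - 781\right) = \left(3600 + 3480\right) \left(-2590 - 781\right) = 7080 \left(-3371\right) = -23866680$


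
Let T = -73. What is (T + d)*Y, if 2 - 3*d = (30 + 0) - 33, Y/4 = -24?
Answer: 6848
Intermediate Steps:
Y = -96 (Y = 4*(-24) = -96)
d = 5/3 (d = ⅔ - ((30 + 0) - 33)/3 = ⅔ - (30 - 33)/3 = ⅔ - ⅓*(-3) = ⅔ + 1 = 5/3 ≈ 1.6667)
(T + d)*Y = (-73 + 5/3)*(-96) = -214/3*(-96) = 6848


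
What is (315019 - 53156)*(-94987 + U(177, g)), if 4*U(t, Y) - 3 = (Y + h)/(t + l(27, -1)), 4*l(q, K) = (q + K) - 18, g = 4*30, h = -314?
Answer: -17809394020187/716 ≈ -2.4873e+10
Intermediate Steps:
g = 120
l(q, K) = -9/2 + K/4 + q/4 (l(q, K) = ((q + K) - 18)/4 = ((K + q) - 18)/4 = (-18 + K + q)/4 = -9/2 + K/4 + q/4)
U(t, Y) = ¾ + (-314 + Y)/(4*(2 + t)) (U(t, Y) = ¾ + ((Y - 314)/(t + (-9/2 + (¼)*(-1) + (¼)*27)))/4 = ¾ + ((-314 + Y)/(t + (-9/2 - ¼ + 27/4)))/4 = ¾ + ((-314 + Y)/(t + 2))/4 = ¾ + ((-314 + Y)/(2 + t))/4 = ¾ + (-314 + Y)/(4*(2 + t)))
(315019 - 53156)*(-94987 + U(177, g)) = (315019 - 53156)*(-94987 + (-308 + 120 + 3*177)/(4*(2 + 177))) = 261863*(-94987 + (¼)*(-308 + 120 + 531)/179) = 261863*(-94987 + (¼)*(1/179)*343) = 261863*(-94987 + 343/716) = 261863*(-68010349/716) = -17809394020187/716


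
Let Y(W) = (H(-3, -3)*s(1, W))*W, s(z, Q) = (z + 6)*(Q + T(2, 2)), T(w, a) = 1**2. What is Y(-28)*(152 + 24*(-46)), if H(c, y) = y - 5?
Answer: 40303872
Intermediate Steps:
T(w, a) = 1
H(c, y) = -5 + y
s(z, Q) = (1 + Q)*(6 + z) (s(z, Q) = (z + 6)*(Q + 1) = (6 + z)*(1 + Q) = (1 + Q)*(6 + z))
Y(W) = W*(-56 - 56*W) (Y(W) = ((-5 - 3)*(6 + 1 + 6*W + W*1))*W = (-8*(6 + 1 + 6*W + W))*W = (-8*(7 + 7*W))*W = (-56 - 56*W)*W = W*(-56 - 56*W))
Y(-28)*(152 + 24*(-46)) = (-56*(-28)*(1 - 28))*(152 + 24*(-46)) = (-56*(-28)*(-27))*(152 - 1104) = -42336*(-952) = 40303872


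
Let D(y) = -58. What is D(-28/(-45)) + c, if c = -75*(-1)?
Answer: 17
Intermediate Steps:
c = 75
D(-28/(-45)) + c = -58 + 75 = 17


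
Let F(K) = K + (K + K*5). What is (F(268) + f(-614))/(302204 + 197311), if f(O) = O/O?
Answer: 1877/499515 ≈ 0.0037576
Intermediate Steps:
f(O) = 1
F(K) = 7*K (F(K) = K + (K + 5*K) = K + 6*K = 7*K)
(F(268) + f(-614))/(302204 + 197311) = (7*268 + 1)/(302204 + 197311) = (1876 + 1)/499515 = 1877*(1/499515) = 1877/499515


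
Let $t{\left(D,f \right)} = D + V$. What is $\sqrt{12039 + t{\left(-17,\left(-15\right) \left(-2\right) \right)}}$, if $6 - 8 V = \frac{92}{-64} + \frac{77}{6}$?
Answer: $\frac{\sqrt{27697134}}{48} \approx 109.64$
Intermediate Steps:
$V = - \frac{259}{384}$ ($V = \frac{3}{4} - \frac{\frac{92}{-64} + \frac{77}{6}}{8} = \frac{3}{4} - \frac{92 \left(- \frac{1}{64}\right) + 77 \cdot \frac{1}{6}}{8} = \frac{3}{4} - \frac{- \frac{23}{16} + \frac{77}{6}}{8} = \frac{3}{4} - \frac{547}{384} = - \frac{259}{384} \approx -0.67448$)
$t{\left(D,f \right)} = - \frac{259}{384} + D$ ($t{\left(D,f \right)} = D - \frac{259}{384} = - \frac{259}{384} + D$)
$\sqrt{12039 + t{\left(-17,\left(-15\right) \left(-2\right) \right)}} = \sqrt{12039 - \frac{6787}{384}} = \sqrt{\frac{4616189}{384}} = \frac{\sqrt{27697134}}{48}$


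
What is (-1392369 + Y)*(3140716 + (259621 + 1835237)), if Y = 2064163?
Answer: 3517227199756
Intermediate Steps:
(-1392369 + Y)*(3140716 + (259621 + 1835237)) = (-1392369 + 2064163)*(3140716 + (259621 + 1835237)) = 671794*(3140716 + 2094858) = 671794*5235574 = 3517227199756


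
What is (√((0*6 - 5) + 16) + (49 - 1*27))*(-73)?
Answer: -1606 - 73*√11 ≈ -1848.1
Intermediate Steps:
(√((0*6 - 5) + 16) + (49 - 1*27))*(-73) = (√((0 - 5) + 16) + (49 - 27))*(-73) = (√(-5 + 16) + 22)*(-73) = (√11 + 22)*(-73) = (22 + √11)*(-73) = -1606 - 73*√11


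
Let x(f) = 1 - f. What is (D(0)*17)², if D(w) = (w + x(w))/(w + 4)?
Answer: 289/16 ≈ 18.063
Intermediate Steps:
D(w) = 1/(4 + w) (D(w) = (w + (1 - w))/(w + 4) = 1/(4 + w))
(D(0)*17)² = (17/(4 + 0))² = (17/4)² = 289/16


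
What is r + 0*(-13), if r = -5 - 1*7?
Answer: -12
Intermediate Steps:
r = -12 (r = -5 - 7 = -12)
r + 0*(-13) = -12 + 0*(-13) = -12 + 0 = -12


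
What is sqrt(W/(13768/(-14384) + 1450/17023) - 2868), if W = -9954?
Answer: 2*sqrt(1809871953517434)/920327 ≈ 92.451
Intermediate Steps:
sqrt(W/(13768/(-14384) + 1450/17023) - 2868) = sqrt(-9954/(13768/(-14384) + 1450/17023) - 2868) = sqrt(-9954/(13768*(-1/14384) + 1450*(1/17023)) - 2868) = sqrt(-9954/(-1721/1798 + 50/587) - 2868) = sqrt(-9954/(-920327/1055426) - 2868) = sqrt(-9954*(-1055426/920327) - 2868) = sqrt(10505710404/920327 - 2868) = sqrt(7866212568/920327) = 2*sqrt(1809871953517434)/920327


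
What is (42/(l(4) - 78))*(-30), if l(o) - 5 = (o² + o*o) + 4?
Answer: 1260/37 ≈ 34.054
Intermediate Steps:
l(o) = 9 + 2*o² (l(o) = 5 + ((o² + o*o) + 4) = 5 + ((o² + o²) + 4) = 5 + (2*o² + 4) = 5 + (4 + 2*o²) = 9 + 2*o²)
(42/(l(4) - 78))*(-30) = (42/((9 + 2*4²) - 78))*(-30) = (42/((9 + 2*16) - 78))*(-30) = (42/((9 + 32) - 78))*(-30) = (42/(41 - 78))*(-30) = (42/(-37))*(-30) = (42*(-1/37))*(-30) = -42/37*(-30) = 1260/37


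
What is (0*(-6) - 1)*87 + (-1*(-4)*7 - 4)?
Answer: -63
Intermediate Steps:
(0*(-6) - 1)*87 + (-1*(-4)*7 - 4) = (0 - 1)*87 + (4*7 - 4) = -1*87 + (28 - 4) = -87 + 24 = -63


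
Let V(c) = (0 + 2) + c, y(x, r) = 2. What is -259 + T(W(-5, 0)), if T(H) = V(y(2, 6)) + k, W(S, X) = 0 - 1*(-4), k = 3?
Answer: -252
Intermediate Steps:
V(c) = 2 + c
W(S, X) = 4 (W(S, X) = 0 + 4 = 4)
T(H) = 7 (T(H) = (2 + 2) + 3 = 4 + 3 = 7)
-259 + T(W(-5, 0)) = -259 + 7 = -252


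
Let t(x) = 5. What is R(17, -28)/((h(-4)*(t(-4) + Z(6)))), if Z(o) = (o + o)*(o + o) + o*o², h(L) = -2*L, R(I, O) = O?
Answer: -7/730 ≈ -0.0095890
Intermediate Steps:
Z(o) = o³ + 4*o² (Z(o) = (2*o)*(2*o) + o³ = 4*o² + o³ = o³ + 4*o²)
R(17, -28)/((h(-4)*(t(-4) + Z(6)))) = -28*1/(8*(5 + 6²*(4 + 6))) = -28*1/(8*(5 + 36*10)) = -28*1/(8*(5 + 360)) = -28/(8*365) = -28/2920 = -28*1/2920 = -7/730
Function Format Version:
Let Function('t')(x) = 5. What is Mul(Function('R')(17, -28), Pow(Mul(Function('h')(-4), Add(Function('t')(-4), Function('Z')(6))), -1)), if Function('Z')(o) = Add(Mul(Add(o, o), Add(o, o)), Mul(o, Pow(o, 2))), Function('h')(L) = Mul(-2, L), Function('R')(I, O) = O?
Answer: Rational(-7, 730) ≈ -0.0095890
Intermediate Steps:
Function('Z')(o) = Add(Pow(o, 3), Mul(4, Pow(o, 2))) (Function('Z')(o) = Add(Mul(Mul(2, o), Mul(2, o)), Pow(o, 3)) = Add(Mul(4, Pow(o, 2)), Pow(o, 3)) = Add(Pow(o, 3), Mul(4, Pow(o, 2))))
Mul(Function('R')(17, -28), Pow(Mul(Function('h')(-4), Add(Function('t')(-4), Function('Z')(6))), -1)) = Mul(-28, Pow(Mul(Mul(-2, -4), Add(5, Mul(Pow(6, 2), Add(4, 6)))), -1)) = Mul(-28, Pow(Mul(8, Add(5, Mul(36, 10))), -1)) = Mul(-28, Pow(Mul(8, Add(5, 360)), -1)) = Mul(-28, Pow(Mul(8, 365), -1)) = Mul(-28, Pow(2920, -1)) = Mul(-28, Rational(1, 2920)) = Rational(-7, 730)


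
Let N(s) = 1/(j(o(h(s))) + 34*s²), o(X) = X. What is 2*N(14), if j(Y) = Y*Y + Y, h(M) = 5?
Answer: 1/3347 ≈ 0.00029877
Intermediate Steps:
j(Y) = Y + Y² (j(Y) = Y² + Y = Y + Y²)
N(s) = 1/(30 + 34*s²) (N(s) = 1/(5*(1 + 5) + 34*s²) = 1/(5*6 + 34*s²) = 1/(30 + 34*s²))
2*N(14) = 2*(1/(2*(15 + 17*14²))) = 2*(1/(2*(15 + 17*196))) = 2*(1/(2*(15 + 3332))) = 2*((½)/3347) = 2*((½)*(1/3347)) = 2*(1/6694) = 1/3347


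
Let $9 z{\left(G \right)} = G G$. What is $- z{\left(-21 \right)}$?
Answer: $-49$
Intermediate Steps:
$z{\left(G \right)} = \frac{G^{2}}{9}$ ($z{\left(G \right)} = \frac{G G}{9} = \frac{G^{2}}{9}$)
$- z{\left(-21 \right)} = - \frac{\left(-21\right)^{2}}{9} = - \frac{441}{9} = \left(-1\right) 49 = -49$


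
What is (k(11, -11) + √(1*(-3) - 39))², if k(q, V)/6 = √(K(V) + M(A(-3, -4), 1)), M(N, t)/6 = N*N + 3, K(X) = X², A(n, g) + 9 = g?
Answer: 41466 + 12*I*√48426 ≈ 41466.0 + 2640.7*I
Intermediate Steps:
A(n, g) = -9 + g
M(N, t) = 18 + 6*N² (M(N, t) = 6*(N*N + 3) = 6*(N² + 3) = 6*(3 + N²) = 18 + 6*N²)
k(q, V) = 6*√(1032 + V²) (k(q, V) = 6*√(V² + (18 + 6*(-9 - 4)²)) = 6*√(V² + (18 + 6*(-13)²)) = 6*√(V² + (18 + 6*169)) = 6*√(V² + (18 + 1014)) = 6*√(V² + 1032) = 6*√(1032 + V²))
(k(11, -11) + √(1*(-3) - 39))² = (6*√(1032 + (-11)²) + √(1*(-3) - 39))² = (6*√(1032 + 121) + √(-3 - 39))² = (6*√1153 + √(-42))² = (6*√1153 + I*√42)²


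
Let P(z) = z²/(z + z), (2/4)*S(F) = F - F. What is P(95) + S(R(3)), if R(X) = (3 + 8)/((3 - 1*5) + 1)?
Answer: 95/2 ≈ 47.500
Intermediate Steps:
R(X) = -11 (R(X) = 11/((3 - 5) + 1) = 11/(-2 + 1) = 11/(-1) = 11*(-1) = -11)
S(F) = 0 (S(F) = 2*(F - F) = 2*0 = 0)
P(z) = z/2 (P(z) = z²/((2*z)) = (1/(2*z))*z² = z/2)
P(95) + S(R(3)) = (½)*95 + 0 = 95/2 + 0 = 95/2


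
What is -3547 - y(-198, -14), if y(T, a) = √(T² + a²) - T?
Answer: -3745 - 10*√394 ≈ -3943.5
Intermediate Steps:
-3547 - y(-198, -14) = -3547 - (√((-198)² + (-14)²) - 1*(-198)) = -3547 - (√(39204 + 196) + 198) = -3547 - (√39400 + 198) = -3547 - (10*√394 + 198) = -3547 - (198 + 10*√394) = -3547 + (-198 - 10*√394) = -3745 - 10*√394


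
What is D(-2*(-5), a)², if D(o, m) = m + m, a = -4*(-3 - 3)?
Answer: 2304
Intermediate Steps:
a = 24 (a = -4*(-6) = 24)
D(o, m) = 2*m
D(-2*(-5), a)² = (2*24)² = 48² = 2304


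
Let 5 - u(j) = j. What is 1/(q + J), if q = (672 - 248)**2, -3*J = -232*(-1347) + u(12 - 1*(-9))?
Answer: 3/226840 ≈ 1.3225e-5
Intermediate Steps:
u(j) = 5 - j
J = -312488/3 (J = -(-232*(-1347) + (5 - (12 - 1*(-9))))/3 = -(312504 + (5 - (12 + 9)))/3 = -(312504 + (5 - 1*21))/3 = -(312504 + (5 - 21))/3 = -(312504 - 16)/3 = -1/3*312488 = -312488/3 ≈ -1.0416e+5)
q = 179776 (q = 424**2 = 179776)
1/(q + J) = 1/(179776 - 312488/3) = 1/(226840/3) = 3/226840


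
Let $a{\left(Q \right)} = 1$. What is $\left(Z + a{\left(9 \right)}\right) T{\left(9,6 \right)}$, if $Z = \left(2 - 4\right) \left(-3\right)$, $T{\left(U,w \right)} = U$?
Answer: $63$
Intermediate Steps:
$Z = 6$ ($Z = \left(-2\right) \left(-3\right) = 6$)
$\left(Z + a{\left(9 \right)}\right) T{\left(9,6 \right)} = \left(6 + 1\right) 9 = 7 \cdot 9 = 63$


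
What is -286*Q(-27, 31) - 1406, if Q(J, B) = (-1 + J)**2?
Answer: -225630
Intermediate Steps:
-286*Q(-27, 31) - 1406 = -286*(-1 - 27)**2 - 1406 = -286*(-28)**2 - 1406 = -286*784 - 1406 = -224224 - 1406 = -225630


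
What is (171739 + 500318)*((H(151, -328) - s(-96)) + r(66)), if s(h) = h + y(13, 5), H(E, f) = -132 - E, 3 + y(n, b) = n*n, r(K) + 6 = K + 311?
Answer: 12097026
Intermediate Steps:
r(K) = 305 + K (r(K) = -6 + (K + 311) = -6 + (311 + K) = 305 + K)
y(n, b) = -3 + n² (y(n, b) = -3 + n*n = -3 + n²)
s(h) = 166 + h (s(h) = h + (-3 + 13²) = h + (-3 + 169) = h + 166 = 166 + h)
(171739 + 500318)*((H(151, -328) - s(-96)) + r(66)) = (171739 + 500318)*(((-132 - 1*151) - (166 - 96)) + (305 + 66)) = 672057*(((-132 - 151) - 1*70) + 371) = 672057*((-283 - 70) + 371) = 672057*(-353 + 371) = 672057*18 = 12097026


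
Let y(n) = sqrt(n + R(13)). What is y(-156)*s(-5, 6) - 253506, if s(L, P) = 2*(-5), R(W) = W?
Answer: -253506 - 10*I*sqrt(143) ≈ -2.5351e+5 - 119.58*I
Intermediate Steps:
s(L, P) = -10
y(n) = sqrt(13 + n) (y(n) = sqrt(n + 13) = sqrt(13 + n))
y(-156)*s(-5, 6) - 253506 = sqrt(13 - 156)*(-10) - 253506 = sqrt(-143)*(-10) - 253506 = (I*sqrt(143))*(-10) - 253506 = -10*I*sqrt(143) - 253506 = -253506 - 10*I*sqrt(143)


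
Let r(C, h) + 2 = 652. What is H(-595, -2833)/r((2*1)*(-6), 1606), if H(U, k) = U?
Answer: -119/130 ≈ -0.91538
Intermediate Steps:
r(C, h) = 650 (r(C, h) = -2 + 652 = 650)
H(-595, -2833)/r((2*1)*(-6), 1606) = -595/650 = -595*1/650 = -119/130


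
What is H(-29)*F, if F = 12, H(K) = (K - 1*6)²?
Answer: 14700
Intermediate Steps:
H(K) = (-6 + K)² (H(K) = (K - 6)² = (-6 + K)²)
H(-29)*F = (-6 - 29)²*12 = (-35)²*12 = 1225*12 = 14700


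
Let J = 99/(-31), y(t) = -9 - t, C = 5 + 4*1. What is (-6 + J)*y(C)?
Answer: 5130/31 ≈ 165.48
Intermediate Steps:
C = 9 (C = 5 + 4 = 9)
J = -99/31 (J = 99*(-1/31) = -99/31 ≈ -3.1936)
(-6 + J)*y(C) = (-6 - 99/31)*(-9 - 1*9) = -285*(-9 - 9)/31 = -285/31*(-18) = 5130/31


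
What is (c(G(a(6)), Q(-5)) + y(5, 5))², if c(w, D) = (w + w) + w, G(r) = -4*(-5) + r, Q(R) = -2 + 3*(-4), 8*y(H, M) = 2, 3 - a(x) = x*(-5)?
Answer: 405769/16 ≈ 25361.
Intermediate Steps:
a(x) = 3 + 5*x (a(x) = 3 - x*(-5) = 3 - (-5)*x = 3 + 5*x)
y(H, M) = ¼ (y(H, M) = (⅛)*2 = ¼)
Q(R) = -14 (Q(R) = -2 - 12 = -14)
G(r) = 20 + r
c(w, D) = 3*w (c(w, D) = 2*w + w = 3*w)
(c(G(a(6)), Q(-5)) + y(5, 5))² = (3*(20 + (3 + 5*6)) + ¼)² = (3*(20 + (3 + 30)) + ¼)² = (3*(20 + 33) + ¼)² = (3*53 + ¼)² = (159 + ¼)² = (637/4)² = 405769/16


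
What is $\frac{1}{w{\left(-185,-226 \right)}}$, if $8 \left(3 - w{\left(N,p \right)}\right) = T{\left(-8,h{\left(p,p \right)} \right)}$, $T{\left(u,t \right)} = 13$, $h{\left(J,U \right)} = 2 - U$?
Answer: $\frac{8}{11} \approx 0.72727$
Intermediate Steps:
$w{\left(N,p \right)} = \frac{11}{8}$ ($w{\left(N,p \right)} = 3 - \frac{13}{8} = \frac{11}{8}$)
$\frac{1}{w{\left(-185,-226 \right)}} = \frac{1}{\frac{11}{8}} = \frac{8}{11}$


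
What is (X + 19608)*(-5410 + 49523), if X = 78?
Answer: 868408518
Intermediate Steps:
(X + 19608)*(-5410 + 49523) = (78 + 19608)*(-5410 + 49523) = 19686*44113 = 868408518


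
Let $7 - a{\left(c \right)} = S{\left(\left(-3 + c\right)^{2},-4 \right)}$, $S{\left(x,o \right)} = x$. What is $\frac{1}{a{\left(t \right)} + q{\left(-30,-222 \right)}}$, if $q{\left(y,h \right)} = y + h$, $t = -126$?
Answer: $- \frac{1}{16886} \approx -5.9221 \cdot 10^{-5}$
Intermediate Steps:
$a{\left(c \right)} = 7 - \left(-3 + c\right)^{2}$
$q{\left(y,h \right)} = h + y$
$\frac{1}{a{\left(t \right)} + q{\left(-30,-222 \right)}} = \frac{1}{\left(7 - \left(-3 - 126\right)^{2}\right) - 252} = \frac{1}{\left(7 - \left(-129\right)^{2}\right) - 252} = \frac{1}{\left(7 - 16641\right) - 252} = \frac{1}{-16634 - 252} = \frac{1}{-16886} = - \frac{1}{16886}$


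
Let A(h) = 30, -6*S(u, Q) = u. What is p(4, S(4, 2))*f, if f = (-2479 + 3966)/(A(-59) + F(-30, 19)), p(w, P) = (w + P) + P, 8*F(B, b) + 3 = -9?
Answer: 23792/171 ≈ 139.13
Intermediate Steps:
S(u, Q) = -u/6
F(B, b) = -3/2 (F(B, b) = -3/8 + (⅛)*(-9) = -3/8 - 9/8 = -3/2)
p(w, P) = w + 2*P (p(w, P) = (P + w) + P = w + 2*P)
f = 2974/57 (f = (-2479 + 3966)/(30 - 3/2) = 1487/(57/2) = 1487*(2/57) = 2974/57 ≈ 52.175)
p(4, S(4, 2))*f = (4 + 2*(-⅙*4))*(2974/57) = (4 + 2*(-⅔))*(2974/57) = (4 - 4/3)*(2974/57) = (8/3)*(2974/57) = 23792/171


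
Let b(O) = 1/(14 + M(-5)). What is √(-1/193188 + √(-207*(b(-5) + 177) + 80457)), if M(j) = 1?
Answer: √(-1207425 + 46652004180*√1095105)/482970 ≈ 14.467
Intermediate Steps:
b(O) = 1/15 (b(O) = 1/(14 + 1) = 1/15)
√(-1/193188 + √(-207*(b(-5) + 177) + 80457)) = √(-1/193188 + √(-207*(1/15 + 177) + 80457)) = √(-1*1/193188 + √(-207*2656/15 + 80457)) = √(-1/193188 + √(-183264/5 + 80457)) = √(-1/193188 + √(219021/5)) = √(-1/193188 + √1095105/5)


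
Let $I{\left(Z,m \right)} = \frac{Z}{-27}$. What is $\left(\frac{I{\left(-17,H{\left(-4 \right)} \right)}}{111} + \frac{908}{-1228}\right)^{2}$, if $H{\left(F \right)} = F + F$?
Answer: $\frac{455760010000}{846545366241} \approx 0.53838$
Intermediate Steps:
$H{\left(F \right)} = 2 F$
$I{\left(Z,m \right)} = - \frac{Z}{27}$ ($I{\left(Z,m \right)} = Z \left(- \frac{1}{27}\right) = - \frac{Z}{27}$)
$\left(\frac{I{\left(-17,H{\left(-4 \right)} \right)}}{111} + \frac{908}{-1228}\right)^{2} = \left(\frac{\left(- \frac{1}{27}\right) \left(-17\right)}{111} + \frac{908}{-1228}\right)^{2} = \left(\frac{17}{27} \cdot \frac{1}{111} + 908 \left(- \frac{1}{1228}\right)\right)^{2} = \left(\frac{17}{2997} - \frac{227}{307}\right)^{2} = \left(- \frac{675100}{920079}\right)^{2} = \frac{455760010000}{846545366241}$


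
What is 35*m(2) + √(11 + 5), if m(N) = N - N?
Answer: 4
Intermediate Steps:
m(N) = 0
35*m(2) + √(11 + 5) = 35*0 + √(11 + 5) = 0 + √16 = 0 + 4 = 4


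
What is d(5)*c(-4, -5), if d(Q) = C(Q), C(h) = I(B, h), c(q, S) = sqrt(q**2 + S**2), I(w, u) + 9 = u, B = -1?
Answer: -4*sqrt(41) ≈ -25.612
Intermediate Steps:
I(w, u) = -9 + u
c(q, S) = sqrt(S**2 + q**2)
C(h) = -9 + h
d(Q) = -9 + Q
d(5)*c(-4, -5) = (-9 + 5)*sqrt((-5)**2 + (-4)**2) = -4*sqrt(25 + 16) = -4*sqrt(41)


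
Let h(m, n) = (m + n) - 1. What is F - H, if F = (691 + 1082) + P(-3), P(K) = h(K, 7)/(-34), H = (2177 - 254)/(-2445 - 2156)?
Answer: 277409061/156434 ≈ 1773.3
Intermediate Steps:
h(m, n) = -1 + m + n
H = -1923/4601 (H = 1923/(-4601) = 1923*(-1/4601) = -1923/4601 ≈ -0.41795)
P(K) = -3/17 - K/34 (P(K) = (-1 + K + 7)/(-34) = (6 + K)*(-1/34) = -3/17 - K/34)
F = 60279/34 (F = (691 + 1082) + (-3/17 - 1/34*(-3)) = 1773 + (-3/17 + 3/34) = 1773 - 3/34 = 60279/34 ≈ 1772.9)
F - H = 60279/34 - 1*(-1923/4601) = 60279/34 + 1923/4601 = 277409061/156434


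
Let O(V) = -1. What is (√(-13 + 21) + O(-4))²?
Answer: 9 - 4*√2 ≈ 3.3431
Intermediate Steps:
(√(-13 + 21) + O(-4))² = (√(-13 + 21) - 1)² = (√8 - 1)² = (2*√2 - 1)² = (-1 + 2*√2)²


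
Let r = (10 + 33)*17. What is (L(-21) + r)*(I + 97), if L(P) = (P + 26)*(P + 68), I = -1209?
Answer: -1074192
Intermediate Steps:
L(P) = (26 + P)*(68 + P)
r = 731 (r = 43*17 = 731)
(L(-21) + r)*(I + 97) = ((1768 + (-21)² + 94*(-21)) + 731)*(-1209 + 97) = ((1768 + 441 - 1974) + 731)*(-1112) = (235 + 731)*(-1112) = 966*(-1112) = -1074192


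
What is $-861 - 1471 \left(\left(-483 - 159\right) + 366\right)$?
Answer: $405135$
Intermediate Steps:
$-861 - 1471 \left(\left(-483 - 159\right) + 366\right) = -861 - 1471 \left(-642 + 366\right) = -861 - -405996 = -861 + 405996 = 405135$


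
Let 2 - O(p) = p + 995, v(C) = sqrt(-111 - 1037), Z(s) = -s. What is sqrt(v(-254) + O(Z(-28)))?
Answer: sqrt(-1021 + 2*I*sqrt(287)) ≈ 0.53011 + 31.957*I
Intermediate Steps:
v(C) = 2*I*sqrt(287) (v(C) = sqrt(-1148) = 2*I*sqrt(287))
O(p) = -993 - p (O(p) = 2 - (p + 995) = 2 - (995 + p) = 2 + (-995 - p) = -993 - p)
sqrt(v(-254) + O(Z(-28))) = sqrt(2*I*sqrt(287) + (-993 - (-1)*(-28))) = sqrt(2*I*sqrt(287) + (-993 - 1*28)) = sqrt(2*I*sqrt(287) + (-993 - 28)) = sqrt(2*I*sqrt(287) - 1021) = sqrt(-1021 + 2*I*sqrt(287))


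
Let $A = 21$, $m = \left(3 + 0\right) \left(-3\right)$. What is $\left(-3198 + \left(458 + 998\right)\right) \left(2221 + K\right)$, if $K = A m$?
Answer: $-3539744$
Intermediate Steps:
$m = -9$ ($m = 3 \left(-3\right) = -9$)
$K = -189$ ($K = 21 \left(-9\right) = -189$)
$\left(-3198 + \left(458 + 998\right)\right) \left(2221 + K\right) = \left(-3198 + \left(458 + 998\right)\right) \left(2221 - 189\right) = \left(-3198 + 1456\right) 2032 = \left(-1742\right) 2032 = -3539744$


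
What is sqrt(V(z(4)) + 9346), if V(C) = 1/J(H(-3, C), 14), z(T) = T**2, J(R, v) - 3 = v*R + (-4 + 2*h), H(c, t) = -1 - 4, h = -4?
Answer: 3*sqrt(6480923)/79 ≈ 96.675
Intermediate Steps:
H(c, t) = -5
J(R, v) = -9 + R*v (J(R, v) = 3 + (v*R + (-4 + 2*(-4))) = 3 + (R*v + (-4 - 8)) = 3 + (R*v - 12) = 3 + (-12 + R*v) = -9 + R*v)
V(C) = -1/79 (V(C) = 1/(-9 - 5*14) = 1/(-9 - 70) = 1/(-79) = -1/79)
sqrt(V(z(4)) + 9346) = sqrt(-1/79 + 9346) = sqrt(738333/79) = 3*sqrt(6480923)/79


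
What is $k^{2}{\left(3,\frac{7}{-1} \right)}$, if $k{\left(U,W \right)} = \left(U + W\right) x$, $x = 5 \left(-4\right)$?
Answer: $6400$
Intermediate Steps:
$x = -20$
$k{\left(U,W \right)} = - 20 U - 20 W$ ($k{\left(U,W \right)} = \left(U + W\right) \left(-20\right) = - 20 U - 20 W$)
$k^{2}{\left(3,\frac{7}{-1} \right)} = \left(\left(-20\right) 3 - 20 \frac{7}{-1}\right)^{2} = \left(-60 - 20 \cdot 7 \left(-1\right)\right)^{2} = \left(-60 - -140\right)^{2} = \left(-60 + 140\right)^{2} = 80^{2} = 6400$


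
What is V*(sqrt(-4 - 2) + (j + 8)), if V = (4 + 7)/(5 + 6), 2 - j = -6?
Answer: 16 + I*sqrt(6) ≈ 16.0 + 2.4495*I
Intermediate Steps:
j = 8 (j = 2 - 1*(-6) = 2 + 6 = 8)
V = 1 (V = 11/11 = 11*(1/11) = 1)
V*(sqrt(-4 - 2) + (j + 8)) = 1*(sqrt(-4 - 2) + (8 + 8)) = 1*(sqrt(-6) + 16) = 1*(I*sqrt(6) + 16) = 1*(16 + I*sqrt(6)) = 16 + I*sqrt(6)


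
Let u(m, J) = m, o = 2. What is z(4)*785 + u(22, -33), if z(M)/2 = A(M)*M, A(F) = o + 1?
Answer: 18862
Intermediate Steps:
A(F) = 3 (A(F) = 2 + 1 = 3)
z(M) = 6*M (z(M) = 2*(3*M) = 6*M)
z(4)*785 + u(22, -33) = (6*4)*785 + 22 = 24*785 + 22 = 18840 + 22 = 18862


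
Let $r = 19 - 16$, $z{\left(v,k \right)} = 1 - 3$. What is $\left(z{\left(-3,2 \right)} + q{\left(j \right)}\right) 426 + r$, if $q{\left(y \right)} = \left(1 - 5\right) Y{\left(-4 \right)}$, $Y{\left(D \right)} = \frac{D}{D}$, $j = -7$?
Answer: $-2553$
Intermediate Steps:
$z{\left(v,k \right)} = -2$ ($z{\left(v,k \right)} = 1 - 3 = -2$)
$Y{\left(D \right)} = 1$
$r = 3$
$q{\left(y \right)} = -4$ ($q{\left(y \right)} = \left(1 - 5\right) 1 = \left(-4\right) 1 = -4$)
$\left(z{\left(-3,2 \right)} + q{\left(j \right)}\right) 426 + r = \left(-2 - 4\right) 426 + 3 = \left(-6\right) 426 + 3 = -2556 + 3 = -2553$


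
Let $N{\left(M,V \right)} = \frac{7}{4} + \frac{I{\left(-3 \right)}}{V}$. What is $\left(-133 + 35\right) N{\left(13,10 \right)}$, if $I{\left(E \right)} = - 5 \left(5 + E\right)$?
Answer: $- \frac{147}{2} \approx -73.5$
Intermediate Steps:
$I{\left(E \right)} = -25 - 5 E$
$N{\left(M,V \right)} = \frac{7}{4} - \frac{10}{V}$ ($N{\left(M,V \right)} = \frac{7}{4} + \frac{-25 - -15}{V} = 7 \cdot \frac{1}{4} + \frac{-25 + 15}{V} = \frac{7}{4} - \frac{10}{V}$)
$\left(-133 + 35\right) N{\left(13,10 \right)} = \left(-133 + 35\right) \left(\frac{7}{4} - \frac{10}{10}\right) = - 98 \left(\frac{7}{4} - 1\right) = \left(-98\right) \frac{3}{4} = - \frac{147}{2}$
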